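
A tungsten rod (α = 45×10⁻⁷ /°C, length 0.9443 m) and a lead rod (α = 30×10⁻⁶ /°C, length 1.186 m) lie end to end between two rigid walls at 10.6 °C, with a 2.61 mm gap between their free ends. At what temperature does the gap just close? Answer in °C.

α₁L₁ = 4.24935×10⁻⁶ m/K, α₂L₂ = 3.558×10⁻⁵ m/K → total 3.982935×10⁻⁵ m/K
ΔT = g/(α₁L₁+α₂L₂) = 2.61×10⁻³ / 3.982935×10⁻⁵ = 65.530 K
T = 10.6 + 65.530 = 76.130 °C

T = 76.1 °C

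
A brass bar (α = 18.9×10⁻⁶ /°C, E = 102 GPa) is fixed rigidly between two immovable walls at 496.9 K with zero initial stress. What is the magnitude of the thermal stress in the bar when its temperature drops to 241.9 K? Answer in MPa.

σ = 492 MPa

Fully constrained: the free strain ε = αΔT is blocked, so σ = Eε = EαΔT.
|ΔT| = 255.0 K
σ = 102×10⁹ × 18.9×10⁻⁶ × 255.0 = 4.92×10⁸ Pa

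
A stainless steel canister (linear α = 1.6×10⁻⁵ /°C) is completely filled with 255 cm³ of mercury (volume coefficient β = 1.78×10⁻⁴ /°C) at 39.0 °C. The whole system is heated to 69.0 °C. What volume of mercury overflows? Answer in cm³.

The canister also expands: β_container ≈ 3α = 4.8×10⁻⁵ /K
Net overflow = V₀(β_liq − 3α_cont)ΔT
β − 3α = 1.78×10⁻⁴ − 4.8×10⁻⁵ = 1.30×10⁻⁴ /K; ΔT = 30.0 K
ΔV = 255 × 1.30×10⁻⁴ × 30.0 = 0.995 cm³

0.995 cm³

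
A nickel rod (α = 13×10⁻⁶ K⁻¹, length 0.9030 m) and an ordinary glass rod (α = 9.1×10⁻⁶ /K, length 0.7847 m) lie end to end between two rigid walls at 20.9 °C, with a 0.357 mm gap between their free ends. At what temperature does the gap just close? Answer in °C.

T = 39.8 °C

α₁L₁ = 1.1739×10⁻⁵ m/K, α₂L₂ = 7.14077×10⁻⁶ m/K → total 1.887977×10⁻⁵ m/K
ΔT = g/(α₁L₁+α₂L₂) = 3.57×10⁻⁴ / 1.887977×10⁻⁵ = 18.909 K
T = 20.9 + 18.909 = 39.809 °C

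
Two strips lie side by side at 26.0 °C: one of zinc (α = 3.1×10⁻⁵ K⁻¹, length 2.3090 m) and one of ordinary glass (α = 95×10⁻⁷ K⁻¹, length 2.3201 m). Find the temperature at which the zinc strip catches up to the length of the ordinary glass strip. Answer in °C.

T = 250.1 °C

Equal length when α₁L₁ΔT − α₂L₂ΔT = L₂ − L₁ = 1.11×10⁻² m
α₁L₁ = 7.1579×10⁻⁵, α₂L₂ = 2.204095×10⁻⁵ → Δ(αL) = 4.953805×10⁻⁵ m/K
ΔT = 1.11×10⁻² / 4.953805×10⁻⁵ = 224.070 K, so T = 26.0 + 224.070 = 250.070 °C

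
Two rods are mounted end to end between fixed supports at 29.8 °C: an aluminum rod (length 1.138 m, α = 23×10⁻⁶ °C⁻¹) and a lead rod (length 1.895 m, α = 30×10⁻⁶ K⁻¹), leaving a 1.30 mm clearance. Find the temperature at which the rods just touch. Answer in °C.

T = 45.5 °C

Gap closes when ΔL₁ + ΔL₂ = 1.30 mm = 1.30×10⁻³ m
(α₁L₁ + α₂L₂)ΔT = g
α₁L₁ + α₂L₂ = 23×10⁻⁶×1.138 + 30×10⁻⁶×1.895 = 8.3024×10⁻⁵ m/K
ΔT = 1.30×10⁻³ / 8.3024×10⁻⁵ = 15.658 K
T = 29.8 + 15.658 = 45.458 °C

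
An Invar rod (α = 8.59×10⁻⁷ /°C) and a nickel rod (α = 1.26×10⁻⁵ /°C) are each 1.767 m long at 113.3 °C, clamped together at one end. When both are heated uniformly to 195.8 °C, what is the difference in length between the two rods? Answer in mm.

ΔT = 82.5 K
Invar: ΔL = 8.59×10⁻⁷ × 1.767 m × 82.5 = 1.2522×10⁻⁴ m = 0.12522 mm
nickel: ΔL = 1.26×10⁻⁵ × 1.767 m × 82.5 = 1.8368×10⁻³ m = 1.8368 mm
difference = 1.8368 − 0.12522 = 1.71158 mm

1.71 mm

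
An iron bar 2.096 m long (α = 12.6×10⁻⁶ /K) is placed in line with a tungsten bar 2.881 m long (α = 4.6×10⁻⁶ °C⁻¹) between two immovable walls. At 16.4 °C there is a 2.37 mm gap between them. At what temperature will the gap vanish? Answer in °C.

Gap closes when ΔL₁ + ΔL₂ = 2.37 mm = 2.37×10⁻³ m
(α₁L₁ + α₂L₂)ΔT = g
α₁L₁ + α₂L₂ = 12.6×10⁻⁶×2.096 + 4.6×10⁻⁶×2.881 = 3.96622×10⁻⁵ m/K
ΔT = 2.37×10⁻³ / 3.96622×10⁻⁵ = 59.755 K
T = 16.4 + 59.755 = 76.155 °C

T = 76.2 °C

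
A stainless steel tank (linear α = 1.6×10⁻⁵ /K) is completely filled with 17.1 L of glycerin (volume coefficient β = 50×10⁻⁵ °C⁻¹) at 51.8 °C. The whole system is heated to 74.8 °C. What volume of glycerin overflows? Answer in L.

The tank also expands: β_container ≈ 3α = 4.8×10⁻⁵ /K
Net overflow = V₀(β_liq − 3α_cont)ΔT
β − 3α = 5.00×10⁻⁴ − 4.8×10⁻⁵ = 4.52×10⁻⁴ /K; ΔT = 23.0 K
ΔV = 17.1 × 4.52×10⁻⁴ × 23.0 = 0.178 L

0.178 L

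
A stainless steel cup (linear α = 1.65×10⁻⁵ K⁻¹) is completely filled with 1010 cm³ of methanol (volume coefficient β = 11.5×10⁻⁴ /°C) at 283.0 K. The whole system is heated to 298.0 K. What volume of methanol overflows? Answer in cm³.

The cup also expands: β_container ≈ 3α = 4.95×10⁻⁵ /K
Net overflow = V₀(β_liq − 3α_cont)ΔT
β − 3α = 1.15×10⁻³ − 4.95×10⁻⁵ = 1.1005×10⁻³ /K; ΔT = 15.0 K
ΔV = 1010 × 1.1005×10⁻³ × 15.0 = 16.7 cm³

16.7 cm³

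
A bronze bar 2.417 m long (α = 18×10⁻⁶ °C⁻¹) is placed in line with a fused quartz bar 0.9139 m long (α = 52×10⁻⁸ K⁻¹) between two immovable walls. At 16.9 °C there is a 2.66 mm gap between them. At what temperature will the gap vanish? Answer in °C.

T = 77.4 °C

Gap closes when ΔL₁ + ΔL₂ = 2.66 mm = 2.66×10⁻³ m
(α₁L₁ + α₂L₂)ΔT = g
α₁L₁ + α₂L₂ = 18×10⁻⁶×2.417 + 52×10⁻⁸×0.9139 = 4.3981228×10⁻⁵ m/K
ΔT = 2.66×10⁻³ / 4.3981228×10⁻⁵ = 60.480 K
T = 16.9 + 60.480 = 77.380 °C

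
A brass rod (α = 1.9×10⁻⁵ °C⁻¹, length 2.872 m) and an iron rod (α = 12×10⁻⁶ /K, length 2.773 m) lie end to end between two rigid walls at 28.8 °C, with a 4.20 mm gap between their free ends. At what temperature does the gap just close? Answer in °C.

T = 76.6 °C

Gap closes when ΔL₁ + ΔL₂ = 4.20 mm = 4.20×10⁻³ m
(α₁L₁ + α₂L₂)ΔT = g
α₁L₁ + α₂L₂ = 1.9×10⁻⁵×2.872 + 12×10⁻⁶×2.773 = 8.7844×10⁻⁵ m/K
ΔT = 4.20×10⁻³ / 8.7844×10⁻⁵ = 47.812 K
T = 28.8 + 47.812 = 76.612 °C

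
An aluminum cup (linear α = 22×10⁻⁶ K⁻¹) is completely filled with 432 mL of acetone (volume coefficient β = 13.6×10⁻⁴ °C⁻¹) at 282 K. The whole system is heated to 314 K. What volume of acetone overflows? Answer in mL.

The cup also expands: β_container ≈ 3α = 6.6×10⁻⁵ /K
Net overflow = V₀(β_liq − 3α_cont)ΔT
β − 3α = 1.36×10⁻³ − 6.6×10⁻⁵ = 1.294×10⁻³ /K; ΔT = 32 K
ΔV = 432 × 1.294×10⁻³ × 32 = 17.9 mL

17.9 mL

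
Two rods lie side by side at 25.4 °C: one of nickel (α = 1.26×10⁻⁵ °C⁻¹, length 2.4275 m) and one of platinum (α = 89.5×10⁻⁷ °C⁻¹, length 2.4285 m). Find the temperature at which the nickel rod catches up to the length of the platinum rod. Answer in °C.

T = 138.4 °C

L₁(1 + α₁ΔT) = L₂(1 + α₂ΔT) ⇒ ΔT = (L₂ − L₁)/(α₁L₁ − α₂L₂)
L₂ − L₁ = 2.4285 − 2.4275 = 1.00×10⁻³ m
α₁L₁ − α₂L₂ = 1.26×10⁻⁵×2.4275 − 89.5×10⁻⁷×2.4285 = 8.851425×10⁻⁶ m/K
ΔT = 1.00×10⁻³ / 8.851425×10⁻⁶ = 112.976 K
T = 25.4 + 112.976 = 138.376 °C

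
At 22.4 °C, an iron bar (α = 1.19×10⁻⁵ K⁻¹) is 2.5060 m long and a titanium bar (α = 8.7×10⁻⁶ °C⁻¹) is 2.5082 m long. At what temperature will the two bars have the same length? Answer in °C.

T = 297.4 °C

Equal length when α₁L₁ΔT − α₂L₂ΔT = L₂ − L₁ = 2.20×10⁻³ m
α₁L₁ = 2.98214×10⁻⁵, α₂L₂ = 2.182134×10⁻⁵ → Δ(αL) = 8.00006×10⁻⁶ m/K
ΔT = 2.20×10⁻³ / 8.00006×10⁻⁶ = 274.998 K, so T = 22.4 + 274.998 = 297.398 °C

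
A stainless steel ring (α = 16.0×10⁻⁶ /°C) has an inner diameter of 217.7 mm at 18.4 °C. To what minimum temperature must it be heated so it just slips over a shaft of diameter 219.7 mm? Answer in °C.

T = 593 °C

Required Δd = 219.7 − 217.7 = 2.0 mm
Δd = αd₀ΔT ⇒ ΔT = Δd/(αd₀) = 2.0 / (16.0×10⁻⁶ × 217.7) = 574.18 K
T_min = 18.4 + 574.18 = 592.58 °C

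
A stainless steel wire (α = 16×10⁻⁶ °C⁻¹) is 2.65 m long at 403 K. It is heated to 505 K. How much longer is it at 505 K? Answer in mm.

|ΔT| = |505 − 403| = 102 K
ΔL = αL₀ΔT = (16×10⁻⁶)(2.65)(102) = 4.32×10⁻³ m

ΔL = 4.32 mm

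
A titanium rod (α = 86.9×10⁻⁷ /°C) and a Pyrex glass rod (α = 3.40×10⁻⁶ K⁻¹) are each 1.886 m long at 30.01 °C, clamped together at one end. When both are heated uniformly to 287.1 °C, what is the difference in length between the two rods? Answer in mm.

ΔT = 257.09 K
titanium: ΔL = 86.9×10⁻⁷ × 1.886 m × 257.09 = 4.2135×10⁻³ m = 4.2135 mm
Pyrex glass: ΔL = 3.40×10⁻⁶ × 1.886 m × 257.09 = 1.6486×10⁻³ m = 1.6486 mm
difference = 4.2135 − 1.6486 = 2.5649 mm

2.56 mm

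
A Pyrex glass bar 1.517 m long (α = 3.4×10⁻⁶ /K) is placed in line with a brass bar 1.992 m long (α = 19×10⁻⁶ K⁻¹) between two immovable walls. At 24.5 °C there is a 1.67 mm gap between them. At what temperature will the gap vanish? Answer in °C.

Gap closes when ΔL₁ + ΔL₂ = 1.67 mm = 1.67×10⁻³ m
(α₁L₁ + α₂L₂)ΔT = g
α₁L₁ + α₂L₂ = 3.4×10⁻⁶×1.517 + 19×10⁻⁶×1.992 = 4.30058×10⁻⁵ m/K
ΔT = 1.67×10⁻³ / 4.30058×10⁻⁵ = 38.832 K
T = 24.5 + 38.832 = 63.332 °C

T = 63.3 °C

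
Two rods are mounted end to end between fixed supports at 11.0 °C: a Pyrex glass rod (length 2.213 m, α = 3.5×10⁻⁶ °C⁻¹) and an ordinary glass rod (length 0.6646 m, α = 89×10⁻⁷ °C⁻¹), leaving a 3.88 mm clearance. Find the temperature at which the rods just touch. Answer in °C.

Gap closes when ΔL₁ + ΔL₂ = 3.88 mm = 3.88×10⁻³ m
(α₁L₁ + α₂L₂)ΔT = g
α₁L₁ + α₂L₂ = 3.5×10⁻⁶×2.213 + 89×10⁻⁷×0.6646 = 1.366044×10⁻⁵ m/K
ΔT = 3.88×10⁻³ / 1.366044×10⁻⁵ = 284.03 K
T = 11.0 + 284.03 = 295.03 °C

T = 295 °C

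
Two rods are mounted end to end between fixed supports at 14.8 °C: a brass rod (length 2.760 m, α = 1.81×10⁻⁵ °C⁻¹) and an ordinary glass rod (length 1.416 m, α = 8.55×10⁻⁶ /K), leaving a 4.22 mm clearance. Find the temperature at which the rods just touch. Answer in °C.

T = 82.8 °C

α₁L₁ = 4.9956×10⁻⁵ m/K, α₂L₂ = 1.21068×10⁻⁵ m/K → total 6.20628×10⁻⁵ m/K
ΔT = g/(α₁L₁+α₂L₂) = 4.22×10⁻³ / 6.20628×10⁻⁵ = 67.996 K
T = 14.8 + 67.996 = 82.796 °C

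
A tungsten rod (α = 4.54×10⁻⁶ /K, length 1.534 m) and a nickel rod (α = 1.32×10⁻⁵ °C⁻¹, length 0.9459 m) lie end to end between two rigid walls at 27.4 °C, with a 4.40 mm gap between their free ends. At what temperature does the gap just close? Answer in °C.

Gap closes when ΔL₁ + ΔL₂ = 4.40 mm = 4.40×10⁻³ m
(α₁L₁ + α₂L₂)ΔT = g
α₁L₁ + α₂L₂ = 4.54×10⁻⁶×1.534 + 1.32×10⁻⁵×0.9459 = 1.945024×10⁻⁵ m/K
ΔT = 4.40×10⁻³ / 1.945024×10⁻⁵ = 226.22 K
T = 27.4 + 226.22 = 253.62 °C

T = 254 °C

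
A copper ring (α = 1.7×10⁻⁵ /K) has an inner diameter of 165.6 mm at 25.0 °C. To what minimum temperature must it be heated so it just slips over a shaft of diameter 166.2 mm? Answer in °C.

T = 238 °C

Required Δd = 166.2 − 165.6 = 0.6 mm
Δd = αd₀ΔT ⇒ ΔT = Δd/(αd₀) = 0.6 / (1.7×10⁻⁵ × 165.6) = 213.13 K
T_min = 25.0 + 213.13 = 238.13 °C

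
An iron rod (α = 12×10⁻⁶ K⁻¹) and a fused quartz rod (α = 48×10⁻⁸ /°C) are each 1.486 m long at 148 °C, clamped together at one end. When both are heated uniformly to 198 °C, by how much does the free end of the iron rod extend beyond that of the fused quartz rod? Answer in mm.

ΔT = 50 K
iron: ΔL = 12×10⁻⁶ × 1.486 m × 50 = 8.9160×10⁻⁴ m = 0.89160 mm
fused quartz: ΔL = 48×10⁻⁸ × 1.486 m × 50 = 3.5664×10⁻⁵ m = 0.035664 mm
difference = 0.89160 − 0.035664 = 0.855936 mm

0.856 mm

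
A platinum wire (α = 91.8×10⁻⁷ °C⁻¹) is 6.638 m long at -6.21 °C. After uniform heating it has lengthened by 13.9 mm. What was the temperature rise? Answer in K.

ΔL = αL₀ΔT ⇒ ΔT = ΔL / (αL₀)
ΔT = 13.9×10⁻³ m / (91.8×10⁻⁷ × 6.638 m) = 228.11 K

ΔT = 228 K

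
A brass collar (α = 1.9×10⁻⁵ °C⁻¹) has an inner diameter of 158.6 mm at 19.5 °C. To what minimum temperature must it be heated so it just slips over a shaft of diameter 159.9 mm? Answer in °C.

Required Δd = 159.9 − 158.6 = 1.3 mm
Δd = αd₀ΔT ⇒ ΔT = Δd/(αd₀) = 1.3 / (1.9×10⁻⁵ × 158.6) = 431.41 K
T_min = 19.5 + 431.41 = 450.91 °C

T = 451 °C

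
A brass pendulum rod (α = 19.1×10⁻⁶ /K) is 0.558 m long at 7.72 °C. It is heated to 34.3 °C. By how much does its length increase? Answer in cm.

|ΔT| = |34.3 − 7.72| = 26.58 K
ΔL = αL₀ΔT = (19.1×10⁻⁶)(0.558)(26.58) = 2.83×10⁻⁴ m

ΔL = 0.0283 cm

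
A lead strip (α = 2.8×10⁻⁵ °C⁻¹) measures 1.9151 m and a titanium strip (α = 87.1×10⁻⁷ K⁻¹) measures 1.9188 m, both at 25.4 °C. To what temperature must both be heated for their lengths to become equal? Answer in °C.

L₁(1 + α₁ΔT) = L₂(1 + α₂ΔT) ⇒ ΔT = (L₂ − L₁)/(α₁L₁ − α₂L₂)
L₂ − L₁ = 1.9188 − 1.9151 = 3.70×10⁻³ m
α₁L₁ − α₂L₂ = 2.8×10⁻⁵×1.9151 − 87.1×10⁻⁷×1.9188 = 3.6910052×10⁻⁵ m/K
ΔT = 3.70×10⁻³ / 3.6910052×10⁻⁵ = 100.244 K
T = 25.4 + 100.244 = 125.644 °C

T = 125.6 °C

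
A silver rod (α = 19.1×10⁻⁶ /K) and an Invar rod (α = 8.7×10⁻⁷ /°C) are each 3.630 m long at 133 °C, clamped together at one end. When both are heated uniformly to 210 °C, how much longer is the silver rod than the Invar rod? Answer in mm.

5.10 mm

ΔT = 77 K
silver: ΔL = 19.1×10⁻⁶ × 3.630 m × 77 = 5.3386×10⁻³ m = 5.3386 mm
Invar: ΔL = 8.7×10⁻⁷ × 3.630 m × 77 = 2.4317×10⁻⁴ m = 0.24317 mm
difference = 5.3386 − 0.24317 = 5.09543 mm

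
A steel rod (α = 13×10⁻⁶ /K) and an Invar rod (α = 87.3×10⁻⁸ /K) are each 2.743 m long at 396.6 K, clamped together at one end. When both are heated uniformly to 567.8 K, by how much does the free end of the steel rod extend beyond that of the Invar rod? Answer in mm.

5.69 mm

ΔT = 171.2 K
steel: ΔL = 13×10⁻⁶ × 2.743 m × 171.2 = 6.1048×10⁻³ m = 6.1048 mm
Invar: ΔL = 87.3×10⁻⁸ × 2.743 m × 171.2 = 4.0996×10⁻⁴ m = 0.40996 mm
difference = 6.1048 − 0.40996 = 5.69484 mm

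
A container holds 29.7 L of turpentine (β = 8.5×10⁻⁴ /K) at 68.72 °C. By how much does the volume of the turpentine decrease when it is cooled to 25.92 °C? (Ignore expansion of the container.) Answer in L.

|ΔT| = |25.92 − 68.72| = 42.80 K
ΔV = βV₀ΔT = (8.5×10⁻⁴)(29.7)(42.80) = 1.08 L

ΔV = 1.08 L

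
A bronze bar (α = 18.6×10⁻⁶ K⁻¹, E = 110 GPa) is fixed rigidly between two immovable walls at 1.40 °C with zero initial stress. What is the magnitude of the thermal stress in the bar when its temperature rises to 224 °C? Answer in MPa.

σ = 455 MPa

Fully constrained: the free strain ε = αΔT is blocked, so σ = Eε = EαΔT.
|ΔT| = 222.60 K
σ = 110×10⁹ × 18.6×10⁻⁶ × 222.60 = 4.55×10⁸ Pa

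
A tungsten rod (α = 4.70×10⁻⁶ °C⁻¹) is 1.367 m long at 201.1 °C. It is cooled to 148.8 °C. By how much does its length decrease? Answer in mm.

ΔL = 0.336 mm

|ΔT| = |148.8 − 201.1| = 52.3 K
ΔL = αL₀ΔT = (4.70×10⁻⁶)(1.367)(52.3) = 3.36×10⁻⁴ m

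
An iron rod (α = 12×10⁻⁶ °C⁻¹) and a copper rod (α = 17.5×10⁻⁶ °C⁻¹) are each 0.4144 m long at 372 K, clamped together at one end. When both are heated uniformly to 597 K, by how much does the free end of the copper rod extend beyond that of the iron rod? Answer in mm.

ΔT = 225 K
iron: ΔL = 12×10⁻⁶ × 0.4144 m × 225 = 1.1189×10⁻³ m = 1.1189 mm
copper: ΔL = 17.5×10⁻⁶ × 0.4144 m × 225 = 1.6317×10⁻³ m = 1.6317 mm
difference = 1.6317 − 1.1189 = 0.5128 mm

0.513 mm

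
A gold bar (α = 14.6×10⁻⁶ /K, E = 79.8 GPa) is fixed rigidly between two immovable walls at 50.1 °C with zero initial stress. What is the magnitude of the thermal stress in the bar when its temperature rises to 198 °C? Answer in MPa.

Fully constrained: the free strain ε = αΔT is blocked, so σ = Eε = EαΔT.
|ΔT| = 147.9 K
σ = 79.8×10⁹ × 14.6×10⁻⁶ × 147.9 = 1.72×10⁸ Pa

σ = 172 MPa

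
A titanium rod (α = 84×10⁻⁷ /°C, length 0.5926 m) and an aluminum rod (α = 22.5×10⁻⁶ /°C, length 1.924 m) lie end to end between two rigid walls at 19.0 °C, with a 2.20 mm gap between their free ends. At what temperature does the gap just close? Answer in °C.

T = 64.6 °C

Gap closes when ΔL₁ + ΔL₂ = 2.20 mm = 2.20×10⁻³ m
(α₁L₁ + α₂L₂)ΔT = g
α₁L₁ + α₂L₂ = 84×10⁻⁷×0.5926 + 22.5×10⁻⁶×1.924 = 4.826784×10⁻⁵ m/K
ΔT = 2.20×10⁻³ / 4.826784×10⁻⁵ = 45.579 K
T = 19.0 + 45.579 = 64.579 °C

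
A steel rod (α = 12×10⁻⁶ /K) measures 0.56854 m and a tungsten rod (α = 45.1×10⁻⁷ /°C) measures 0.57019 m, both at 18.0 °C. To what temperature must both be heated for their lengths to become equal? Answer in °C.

T = 406.2 °C

L₁(1 + α₁ΔT) = L₂(1 + α₂ΔT) ⇒ ΔT = (L₂ − L₁)/(α₁L₁ − α₂L₂)
L₂ − L₁ = 0.57019 − 0.56854 = 1.65×10⁻³ m
α₁L₁ − α₂L₂ = 12×10⁻⁶×0.56854 − 45.1×10⁻⁷×0.57019 = 4.2509231×10⁻⁶ m/K
ΔT = 1.65×10⁻³ / 4.2509231×10⁻⁶ = 388.151 K
T = 18.0 + 388.151 = 406.151 °C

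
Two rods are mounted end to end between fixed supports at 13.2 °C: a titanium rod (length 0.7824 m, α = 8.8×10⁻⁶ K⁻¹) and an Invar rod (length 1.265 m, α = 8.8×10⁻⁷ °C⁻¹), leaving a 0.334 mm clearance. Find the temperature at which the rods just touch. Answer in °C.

T = 55.0 °C

α₁L₁ = 6.88512×10⁻⁶ m/K, α₂L₂ = 1.1132×10⁻⁶ m/K → total 7.99832×10⁻⁶ m/K
ΔT = g/(α₁L₁+α₂L₂) = 3.34×10⁻⁴ / 7.99832×10⁻⁶ = 41.759 K
T = 13.2 + 41.759 = 54.959 °C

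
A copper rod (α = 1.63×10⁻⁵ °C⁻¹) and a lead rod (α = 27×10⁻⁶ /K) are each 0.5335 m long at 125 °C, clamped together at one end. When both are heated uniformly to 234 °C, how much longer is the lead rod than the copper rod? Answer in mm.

0.622 mm

ΔT = 109 K
copper: ΔL = 1.63×10⁻⁵ × 0.5335 m × 109 = 9.4787×10⁻⁴ m = 0.94787 mm
lead: ΔL = 27×10⁻⁶ × 0.5335 m × 109 = 1.5701×10⁻³ m = 1.5701 mm
difference = 1.5701 − 0.94787 = 0.62223 mm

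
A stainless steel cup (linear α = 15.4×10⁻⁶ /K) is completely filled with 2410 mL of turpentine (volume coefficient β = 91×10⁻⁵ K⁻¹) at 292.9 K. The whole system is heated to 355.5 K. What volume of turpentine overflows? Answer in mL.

The cup also expands: β_container ≈ 3α = 4.62×10⁻⁵ /K
Net overflow = V₀(β_liq − 3α_cont)ΔT
β − 3α = 9.10×10⁻⁴ − 4.62×10⁻⁵ = 8.638×10⁻⁴ /K; ΔT = 62.6 K
ΔV = 2410 × 8.638×10⁻⁴ × 62.6 = 130 mL

130 mL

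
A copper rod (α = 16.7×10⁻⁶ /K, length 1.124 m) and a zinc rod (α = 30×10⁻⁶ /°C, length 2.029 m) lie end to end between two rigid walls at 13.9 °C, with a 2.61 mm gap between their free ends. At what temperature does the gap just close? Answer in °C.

T = 46.7 °C

α₁L₁ = 1.87708×10⁻⁵ m/K, α₂L₂ = 6.087×10⁻⁵ m/K → total 7.96408×10⁻⁵ m/K
ΔT = g/(α₁L₁+α₂L₂) = 2.61×10⁻³ / 7.96408×10⁻⁵ = 32.772 K
T = 13.9 + 32.772 = 46.672 °C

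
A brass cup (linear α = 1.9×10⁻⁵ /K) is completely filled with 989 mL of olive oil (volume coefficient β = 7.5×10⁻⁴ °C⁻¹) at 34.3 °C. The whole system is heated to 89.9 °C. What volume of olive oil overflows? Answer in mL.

38.1 mL

The cup also expands: β_container ≈ 3α = 5.7×10⁻⁵ /K
Net overflow = V₀(β_liq − 3α_cont)ΔT
β − 3α = 7.50×10⁻⁴ − 5.7×10⁻⁵ = 6.93×10⁻⁴ /K; ΔT = 55.6 K
ΔV = 989 × 6.93×10⁻⁴ × 55.6 = 38.1 mL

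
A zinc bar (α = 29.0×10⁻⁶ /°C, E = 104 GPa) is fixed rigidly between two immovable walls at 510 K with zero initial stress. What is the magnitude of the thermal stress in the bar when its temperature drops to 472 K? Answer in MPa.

Fully constrained: the free strain ε = αΔT is blocked, so σ = Eε = EαΔT.
|ΔT| = 38 K
σ = 104×10⁹ × 29.0×10⁻⁶ × 38 = 1.15×10⁸ Pa

σ = 115 MPa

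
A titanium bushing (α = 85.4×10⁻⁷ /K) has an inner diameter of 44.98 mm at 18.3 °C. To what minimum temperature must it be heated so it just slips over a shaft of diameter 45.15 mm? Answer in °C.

T = 461 °C

Required Δd = 45.15 − 44.98 = 0.17 mm
Δd = αd₀ΔT ⇒ ΔT = Δd/(αd₀) = 0.17 / (85.4×10⁻⁷ × 44.98) = 442.56 K
T_min = 18.3 + 442.56 = 460.86 °C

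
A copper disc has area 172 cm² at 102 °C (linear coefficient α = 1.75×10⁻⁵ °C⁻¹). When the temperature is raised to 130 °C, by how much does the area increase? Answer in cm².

ΔA = 0.169 cm²

Area coefficient ≈ 2α; |ΔT| = 28 K
ΔA = 2αA₀ΔT = 2(1.75×10⁻⁵)(172)(28) = 0.169 cm²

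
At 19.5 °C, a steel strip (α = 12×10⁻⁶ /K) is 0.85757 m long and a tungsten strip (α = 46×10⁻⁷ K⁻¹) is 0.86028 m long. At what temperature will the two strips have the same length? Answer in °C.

Equal length when α₁L₁ΔT − α₂L₂ΔT = L₂ − L₁ = 2.71×10⁻³ m
α₁L₁ = 1.029084×10⁻⁵, α₂L₂ = 3.957288×10⁻⁶ → Δ(αL) = 6.333552×10⁻⁶ m/K
ΔT = 2.71×10⁻³ / 6.333552×10⁻⁶ = 427.880 K, so T = 19.5 + 427.880 = 447.380 °C

T = 447.4 °C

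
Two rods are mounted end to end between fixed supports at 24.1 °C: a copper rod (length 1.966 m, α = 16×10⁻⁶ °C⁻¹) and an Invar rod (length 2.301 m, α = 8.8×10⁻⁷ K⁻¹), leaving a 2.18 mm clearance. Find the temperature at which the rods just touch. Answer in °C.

Gap closes when ΔL₁ + ΔL₂ = 2.18 mm = 2.18×10⁻³ m
(α₁L₁ + α₂L₂)ΔT = g
α₁L₁ + α₂L₂ = 16×10⁻⁶×1.966 + 8.8×10⁻⁷×2.301 = 3.348088×10⁻⁵ m/K
ΔT = 2.18×10⁻³ / 3.348088×10⁻⁵ = 65.112 K
T = 24.1 + 65.112 = 89.212 °C

T = 89.2 °C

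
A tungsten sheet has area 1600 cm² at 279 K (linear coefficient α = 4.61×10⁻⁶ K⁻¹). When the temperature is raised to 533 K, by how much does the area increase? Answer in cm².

ΔA = 3.75 cm²

Area coefficient ≈ 2α; |ΔT| = 254 K
ΔA = 2αA₀ΔT = 2(4.61×10⁻⁶)(1600)(254) = 3.75 cm²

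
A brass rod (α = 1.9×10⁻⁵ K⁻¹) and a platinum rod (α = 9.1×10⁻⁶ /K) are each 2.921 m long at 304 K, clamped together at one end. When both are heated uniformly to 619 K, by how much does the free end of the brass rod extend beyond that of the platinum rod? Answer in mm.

ΔT = 315 K
brass: ΔL = 1.9×10⁻⁵ × 2.921 m × 315 = 1.7482×10⁻² m = 17.482 mm
platinum: ΔL = 9.1×10⁻⁶ × 2.921 m × 315 = 8.3730×10⁻³ m = 8.3730 mm
difference = 17.482 − 8.3730 = 9.109 mm

9.11 mm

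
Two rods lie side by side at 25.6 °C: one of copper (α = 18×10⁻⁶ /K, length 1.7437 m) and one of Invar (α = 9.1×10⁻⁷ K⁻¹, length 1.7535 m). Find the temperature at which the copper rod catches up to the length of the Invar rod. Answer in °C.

T = 354.6 °C

L₁(1 + α₁ΔT) = L₂(1 + α₂ΔT) ⇒ ΔT = (L₂ − L₁)/(α₁L₁ − α₂L₂)
L₂ − L₁ = 1.7535 − 1.7437 = 9.80×10⁻³ m
α₁L₁ − α₂L₂ = 18×10⁻⁶×1.7437 − 9.1×10⁻⁷×1.7535 = 2.9790915×10⁻⁵ m/K
ΔT = 9.80×10⁻³ / 2.9790915×10⁻⁵ = 328.959 K
T = 25.6 + 328.959 = 354.559 °C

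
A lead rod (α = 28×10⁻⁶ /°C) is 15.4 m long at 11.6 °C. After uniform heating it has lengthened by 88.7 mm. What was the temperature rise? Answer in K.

ΔT = 206 K

ΔL = αL₀ΔT ⇒ ΔT = ΔL / (αL₀)
ΔT = 88.7×10⁻³ m / (28×10⁻⁶ × 15.4 m) = 205.71 K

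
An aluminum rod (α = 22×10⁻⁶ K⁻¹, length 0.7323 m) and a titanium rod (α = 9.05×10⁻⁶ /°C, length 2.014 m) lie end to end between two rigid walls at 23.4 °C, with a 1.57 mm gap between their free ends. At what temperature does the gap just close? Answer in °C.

T = 69.1 °C

α₁L₁ = 1.61106×10⁻⁵ m/K, α₂L₂ = 1.82267×10⁻⁵ m/K → total 3.43373×10⁻⁵ m/K
ΔT = g/(α₁L₁+α₂L₂) = 1.57×10⁻³ / 3.43373×10⁻⁵ = 45.723 K
T = 23.4 + 45.723 = 69.123 °C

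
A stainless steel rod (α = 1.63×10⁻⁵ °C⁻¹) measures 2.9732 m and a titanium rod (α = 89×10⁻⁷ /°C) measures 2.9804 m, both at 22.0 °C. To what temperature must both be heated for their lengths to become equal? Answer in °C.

T = 350.2 °C

L₁(1 + α₁ΔT) = L₂(1 + α₂ΔT) ⇒ ΔT = (L₂ − L₁)/(α₁L₁ − α₂L₂)
L₂ − L₁ = 2.9804 − 2.9732 = 7.20×10⁻³ m
α₁L₁ − α₂L₂ = 1.63×10⁻⁵×2.9732 − 89×10⁻⁷×2.9804 = 2.19376×10⁻⁵ m/K
ΔT = 7.20×10⁻³ / 2.19376×10⁻⁵ = 328.204 K
T = 22.0 + 328.204 = 350.204 °C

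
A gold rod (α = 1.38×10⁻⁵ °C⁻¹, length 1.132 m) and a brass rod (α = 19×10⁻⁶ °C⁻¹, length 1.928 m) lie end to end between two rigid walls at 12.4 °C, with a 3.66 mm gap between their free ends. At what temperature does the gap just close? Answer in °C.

α₁L₁ = 1.56216×10⁻⁵ m/K, α₂L₂ = 3.6632×10⁻⁵ m/K → total 5.22536×10⁻⁵ m/K
ΔT = g/(α₁L₁+α₂L₂) = 3.66×10⁻³ / 5.22536×10⁻⁵ = 70.043 K
T = 12.4 + 70.043 = 82.443 °C

T = 82.4 °C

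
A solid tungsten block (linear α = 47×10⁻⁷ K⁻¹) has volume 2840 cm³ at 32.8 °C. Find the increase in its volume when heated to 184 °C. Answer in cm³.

ΔV = 6.05 cm³

Isotropic solid: β ≈ 3α = 1.4×10⁻⁵ /K; ΔT = 151.2 K
ΔV = 3αV₀ΔT = 3(47×10⁻⁷)(2840)(151.2) = 6.05 cm³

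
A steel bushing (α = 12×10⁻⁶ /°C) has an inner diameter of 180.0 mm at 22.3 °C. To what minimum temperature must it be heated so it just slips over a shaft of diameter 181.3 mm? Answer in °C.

Required Δd = 181.3 − 180.0 = 1.3 mm
Δd = αd₀ΔT ⇒ ΔT = Δd/(αd₀) = 1.3 / (12×10⁻⁶ × 180.0) = 601.85 K
T_min = 22.3 + 601.85 = 624.15 °C

T = 624 °C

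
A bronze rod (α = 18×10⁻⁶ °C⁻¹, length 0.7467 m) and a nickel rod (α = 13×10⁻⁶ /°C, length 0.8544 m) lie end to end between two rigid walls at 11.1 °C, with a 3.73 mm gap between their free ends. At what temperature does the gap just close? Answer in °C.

T = 163 °C

α₁L₁ = 1.34406×10⁻⁵ m/K, α₂L₂ = 1.11072×10⁻⁵ m/K → total 2.45478×10⁻⁵ m/K
ΔT = g/(α₁L₁+α₂L₂) = 3.73×10⁻³ / 2.45478×10⁻⁵ = 151.95 K
T = 11.1 + 151.95 = 163.05 °C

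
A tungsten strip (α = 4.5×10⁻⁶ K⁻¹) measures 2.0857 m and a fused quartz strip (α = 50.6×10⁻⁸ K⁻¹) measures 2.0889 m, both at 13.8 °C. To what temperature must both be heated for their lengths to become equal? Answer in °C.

T = 398.0 °C

L₁(1 + α₁ΔT) = L₂(1 + α₂ΔT) ⇒ ΔT = (L₂ − L₁)/(α₁L₁ − α₂L₂)
L₂ − L₁ = 2.0889 − 2.0857 = 3.20×10⁻³ m
α₁L₁ − α₂L₂ = 4.5×10⁻⁶×2.0857 − 50.6×10⁻⁸×2.0889 = 8.3286666×10⁻⁶ m/K
ΔT = 3.20×10⁻³ / 8.3286666×10⁻⁶ = 384.215 K
T = 13.8 + 384.215 = 398.015 °C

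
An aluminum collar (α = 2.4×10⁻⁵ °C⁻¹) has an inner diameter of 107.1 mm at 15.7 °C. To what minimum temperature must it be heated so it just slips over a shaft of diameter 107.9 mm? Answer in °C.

Required Δd = 107.9 − 107.1 = 0.8 mm
Δd = αd₀ΔT ⇒ ΔT = Δd/(αd₀) = 0.8 / (2.4×10⁻⁵ × 107.1) = 311.24 K
T_min = 15.7 + 311.24 = 326.94 °C

T = 327 °C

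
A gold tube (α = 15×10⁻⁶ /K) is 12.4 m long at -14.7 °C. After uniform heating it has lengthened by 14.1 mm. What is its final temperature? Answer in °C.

T = 61.1 °C

ΔL = αL₀ΔT ⇒ ΔT = ΔL / (αL₀)
ΔT = 14.1×10⁻³ m / (15×10⁻⁶ × 12.4 m) = 75.806 K
T = -14.7 + 75.806 = 61.106 °C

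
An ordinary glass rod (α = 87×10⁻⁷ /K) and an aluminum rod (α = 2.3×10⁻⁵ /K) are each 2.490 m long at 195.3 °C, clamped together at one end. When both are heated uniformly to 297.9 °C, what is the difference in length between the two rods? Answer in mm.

3.65 mm

ΔT = 102.6 K
ordinary glass: ΔL = 87×10⁻⁷ × 2.490 m × 102.6 = 2.2226×10⁻³ m = 2.2226 mm
aluminum: ΔL = 2.3×10⁻⁵ × 2.490 m × 102.6 = 5.8759×10⁻³ m = 5.8759 mm
difference = 5.8759 − 2.2226 = 3.6533 mm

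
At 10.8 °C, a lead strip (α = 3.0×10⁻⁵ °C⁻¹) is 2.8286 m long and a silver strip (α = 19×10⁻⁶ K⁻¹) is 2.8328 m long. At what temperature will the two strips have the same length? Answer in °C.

T = 146.1 °C

Equal length when α₁L₁ΔT − α₂L₂ΔT = L₂ − L₁ = 4.20×10⁻³ m
α₁L₁ = 8.4858×10⁻⁵, α₂L₂ = 5.38232×10⁻⁵ → Δ(αL) = 3.10348×10⁻⁵ m/K
ΔT = 4.20×10⁻³ / 3.10348×10⁻⁵ = 135.332 K, so T = 10.8 + 135.332 = 146.132 °C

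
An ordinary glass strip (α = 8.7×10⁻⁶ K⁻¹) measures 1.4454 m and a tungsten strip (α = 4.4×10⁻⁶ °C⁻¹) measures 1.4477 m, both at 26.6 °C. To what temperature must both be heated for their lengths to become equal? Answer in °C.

Equal length when α₁L₁ΔT − α₂L₂ΔT = L₂ − L₁ = 2.30×10⁻³ m
α₁L₁ = 1.257498×10⁻⁵, α₂L₂ = 6.36988×10⁻⁶ → Δ(αL) = 6.2051×10⁻⁶ m/K
ΔT = 2.30×10⁻³ / 6.2051×10⁻⁶ = 370.663 K, so T = 26.6 + 370.663 = 397.263 °C

T = 397.3 °C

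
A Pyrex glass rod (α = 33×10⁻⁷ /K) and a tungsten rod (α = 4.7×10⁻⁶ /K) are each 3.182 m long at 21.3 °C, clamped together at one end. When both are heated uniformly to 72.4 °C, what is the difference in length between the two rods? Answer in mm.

ΔT = 51.1 K
Pyrex glass: ΔL = 33×10⁻⁷ × 3.182 m × 51.1 = 5.3658×10⁻⁴ m = 0.53658 mm
tungsten: ΔL = 4.7×10⁻⁶ × 3.182 m × 51.1 = 7.6422×10⁻⁴ m = 0.76422 mm
difference = 0.76422 − 0.53658 = 0.22764 mm

0.228 mm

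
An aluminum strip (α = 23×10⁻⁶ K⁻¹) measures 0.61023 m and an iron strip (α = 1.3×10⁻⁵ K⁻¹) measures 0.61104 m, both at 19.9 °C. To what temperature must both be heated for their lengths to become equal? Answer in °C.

L₁(1 + α₁ΔT) = L₂(1 + α₂ΔT) ⇒ ΔT = (L₂ − L₁)/(α₁L₁ − α₂L₂)
L₂ − L₁ = 0.61104 − 0.61023 = 8.10×10⁻⁴ m
α₁L₁ − α₂L₂ = 23×10⁻⁶×0.61023 − 1.3×10⁻⁵×0.61104 = 6.09177×10⁻⁶ m/K
ΔT = 8.10×10⁻⁴ / 6.09177×10⁻⁶ = 132.966 K
T = 19.9 + 132.966 = 152.866 °C

T = 152.9 °C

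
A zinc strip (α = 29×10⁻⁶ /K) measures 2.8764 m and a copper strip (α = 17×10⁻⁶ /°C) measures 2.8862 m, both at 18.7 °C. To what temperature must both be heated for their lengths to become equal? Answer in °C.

L₁(1 + α₁ΔT) = L₂(1 + α₂ΔT) ⇒ ΔT = (L₂ − L₁)/(α₁L₁ − α₂L₂)
L₂ − L₁ = 2.8862 − 2.8764 = 9.80×10⁻³ m
α₁L₁ − α₂L₂ = 29×10⁻⁶×2.8764 − 17×10⁻⁶×2.8862 = 3.43502×10⁻⁵ m/K
ΔT = 9.80×10⁻³ / 3.43502×10⁻⁵ = 285.297 K
T = 18.7 + 285.297 = 303.997 °C

T = 304.0 °C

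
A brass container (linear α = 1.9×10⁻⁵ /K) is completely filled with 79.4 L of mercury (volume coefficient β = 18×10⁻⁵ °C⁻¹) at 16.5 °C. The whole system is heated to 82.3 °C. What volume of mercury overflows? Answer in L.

0.643 L

The container also expands: β_container ≈ 3α = 5.7×10⁻⁵ /K
Net overflow = V₀(β_liq − 3α_cont)ΔT
β − 3α = 1.80×10⁻⁴ − 5.7×10⁻⁵ = 1.23×10⁻⁴ /K; ΔT = 65.8 K
ΔV = 79.4 × 1.23×10⁻⁴ × 65.8 = 0.643 L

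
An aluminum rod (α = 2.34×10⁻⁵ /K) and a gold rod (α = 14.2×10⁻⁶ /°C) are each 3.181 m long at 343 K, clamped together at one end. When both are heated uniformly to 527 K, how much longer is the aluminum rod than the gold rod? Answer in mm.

ΔT = 184 K
aluminum: ΔL = 2.34×10⁻⁵ × 3.181 m × 184 = 1.3696×10⁻² m = 13.696 mm
gold: ΔL = 14.2×10⁻⁶ × 3.181 m × 184 = 8.3113×10⁻³ m = 8.3113 mm
difference = 13.696 − 8.3113 = 5.3847 mm

5.38 mm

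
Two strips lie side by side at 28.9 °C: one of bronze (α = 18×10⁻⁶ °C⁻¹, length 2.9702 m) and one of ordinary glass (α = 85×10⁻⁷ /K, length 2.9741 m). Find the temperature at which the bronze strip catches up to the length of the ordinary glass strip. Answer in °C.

L₁(1 + α₁ΔT) = L₂(1 + α₂ΔT) ⇒ ΔT = (L₂ − L₁)/(α₁L₁ − α₂L₂)
L₂ − L₁ = 2.9741 − 2.9702 = 3.90×10⁻³ m
α₁L₁ − α₂L₂ = 18×10⁻⁶×2.9702 − 85×10⁻⁷×2.9741 = 2.818375×10⁻⁵ m/K
ΔT = 3.90×10⁻³ / 2.818375×10⁻⁵ = 138.378 K
T = 28.9 + 138.378 = 167.278 °C

T = 167.3 °C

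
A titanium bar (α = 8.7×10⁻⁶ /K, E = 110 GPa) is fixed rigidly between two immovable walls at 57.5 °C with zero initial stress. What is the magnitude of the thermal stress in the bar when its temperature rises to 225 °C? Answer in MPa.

Fully constrained: the free strain ε = αΔT is blocked, so σ = Eε = EαΔT.
|ΔT| = 167.5 K
σ = 110×10⁹ × 8.7×10⁻⁶ × 167.5 = 1.60×10⁸ Pa

σ = 160 MPa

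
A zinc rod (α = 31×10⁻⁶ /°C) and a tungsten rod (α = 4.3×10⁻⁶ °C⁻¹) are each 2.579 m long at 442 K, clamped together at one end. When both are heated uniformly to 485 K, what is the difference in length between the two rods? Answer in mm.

2.96 mm

ΔT = 43 K
zinc: ΔL = 31×10⁻⁶ × 2.579 m × 43 = 3.4378×10⁻³ m = 3.4378 mm
tungsten: ΔL = 4.3×10⁻⁶ × 2.579 m × 43 = 4.7686×10⁻⁴ m = 0.47686 mm
difference = 3.4378 − 0.47686 = 2.96094 mm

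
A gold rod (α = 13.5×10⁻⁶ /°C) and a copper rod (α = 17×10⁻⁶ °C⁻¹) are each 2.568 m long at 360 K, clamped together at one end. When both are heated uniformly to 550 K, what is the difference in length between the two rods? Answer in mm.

1.71 mm

ΔT = 190 K
gold: ΔL = 13.5×10⁻⁶ × 2.568 m × 190 = 6.5869×10⁻³ m = 6.5869 mm
copper: ΔL = 17×10⁻⁶ × 2.568 m × 190 = 8.2946×10⁻³ m = 8.2946 mm
difference = 8.2946 − 6.5869 = 1.7077 mm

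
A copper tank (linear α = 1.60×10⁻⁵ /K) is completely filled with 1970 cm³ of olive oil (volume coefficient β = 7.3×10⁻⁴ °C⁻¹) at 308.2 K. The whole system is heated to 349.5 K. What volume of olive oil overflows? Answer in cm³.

The tank also expands: β_container ≈ 3α = 4.8×10⁻⁵ /K
Net overflow = V₀(β_liq − 3α_cont)ΔT
β − 3α = 7.30×10⁻⁴ − 4.8×10⁻⁵ = 6.82×10⁻⁴ /K; ΔT = 41.3 K
ΔV = 1970 × 6.82×10⁻⁴ × 41.3 = 55.5 cm³

55.5 cm³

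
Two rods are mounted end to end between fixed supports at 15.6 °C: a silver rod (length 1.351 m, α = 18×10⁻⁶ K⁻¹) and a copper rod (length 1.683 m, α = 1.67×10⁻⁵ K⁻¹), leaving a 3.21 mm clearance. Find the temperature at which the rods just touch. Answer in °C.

T = 76.8 °C

α₁L₁ = 2.4318×10⁻⁵ m/K, α₂L₂ = 2.81061×10⁻⁵ m/K → total 5.24241×10⁻⁵ m/K
ΔT = g/(α₁L₁+α₂L₂) = 3.21×10⁻³ / 5.24241×10⁻⁵ = 61.231 K
T = 15.6 + 61.231 = 76.831 °C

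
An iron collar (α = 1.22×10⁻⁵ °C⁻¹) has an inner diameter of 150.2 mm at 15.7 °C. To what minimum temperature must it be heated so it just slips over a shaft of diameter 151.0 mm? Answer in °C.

T = 452 °C

Required Δd = 151.0 − 150.2 = 0.8 mm
Δd = αd₀ΔT ⇒ ΔT = Δd/(αd₀) = 0.8 / (1.22×10⁻⁵ × 150.2) = 436.58 K
T_min = 15.7 + 436.58 = 452.28 °C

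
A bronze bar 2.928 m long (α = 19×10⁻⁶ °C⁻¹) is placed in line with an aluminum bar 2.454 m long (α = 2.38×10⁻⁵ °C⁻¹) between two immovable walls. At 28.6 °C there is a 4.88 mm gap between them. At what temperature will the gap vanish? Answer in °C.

T = 71.4 °C

Gap closes when ΔL₁ + ΔL₂ = 4.88 mm = 4.88×10⁻³ m
(α₁L₁ + α₂L₂)ΔT = g
α₁L₁ + α₂L₂ = 19×10⁻⁶×2.928 + 2.38×10⁻⁵×2.454 = 1.140372×10⁻⁴ m/K
ΔT = 4.88×10⁻³ / 1.140372×10⁻⁴ = 42.793 K
T = 28.6 + 42.793 = 71.393 °C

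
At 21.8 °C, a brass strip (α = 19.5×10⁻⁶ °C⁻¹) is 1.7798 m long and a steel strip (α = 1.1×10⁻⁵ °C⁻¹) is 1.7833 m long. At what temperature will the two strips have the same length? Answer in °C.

L₁(1 + α₁ΔT) = L₂(1 + α₂ΔT) ⇒ ΔT = (L₂ − L₁)/(α₁L₁ − α₂L₂)
L₂ − L₁ = 1.7833 − 1.7798 = 3.50×10⁻³ m
α₁L₁ − α₂L₂ = 19.5×10⁻⁶×1.7798 − 1.1×10⁻⁵×1.7833 = 1.50898×10⁻⁵ m/K
ΔT = 3.50×10⁻³ / 1.50898×10⁻⁵ = 231.945 K
T = 21.8 + 231.945 = 253.745 °C

T = 253.7 °C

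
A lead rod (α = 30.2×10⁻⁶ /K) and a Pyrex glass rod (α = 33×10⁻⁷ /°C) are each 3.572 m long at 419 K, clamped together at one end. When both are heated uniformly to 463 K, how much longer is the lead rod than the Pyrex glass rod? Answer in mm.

4.23 mm

ΔT = 44 K
lead: ΔL = 30.2×10⁻⁶ × 3.572 m × 44 = 4.7465×10⁻³ m = 4.7465 mm
Pyrex glass: ΔL = 33×10⁻⁷ × 3.572 m × 44 = 5.1865×10⁻⁴ m = 0.51865 mm
difference = 4.7465 − 0.51865 = 4.22785 mm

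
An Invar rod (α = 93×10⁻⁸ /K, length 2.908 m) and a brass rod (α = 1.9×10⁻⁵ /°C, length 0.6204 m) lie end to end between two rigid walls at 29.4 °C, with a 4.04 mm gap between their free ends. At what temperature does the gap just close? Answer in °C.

α₁L₁ = 2.70444×10⁻⁶ m/K, α₂L₂ = 1.17876×10⁻⁵ m/K → total 1.449204×10⁻⁵ m/K
ΔT = g/(α₁L₁+α₂L₂) = 4.04×10⁻³ / 1.449204×10⁻⁵ = 278.77 K
T = 29.4 + 278.77 = 308.17 °C

T = 308 °C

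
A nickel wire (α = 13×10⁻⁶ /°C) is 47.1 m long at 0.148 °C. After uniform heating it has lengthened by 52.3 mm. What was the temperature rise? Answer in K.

ΔT = 85.4 K

ΔL = αL₀ΔT ⇒ ΔT = ΔL / (αL₀)
ΔT = 52.3×10⁻³ m / (13×10⁻⁶ × 47.1 m) = 85.416 K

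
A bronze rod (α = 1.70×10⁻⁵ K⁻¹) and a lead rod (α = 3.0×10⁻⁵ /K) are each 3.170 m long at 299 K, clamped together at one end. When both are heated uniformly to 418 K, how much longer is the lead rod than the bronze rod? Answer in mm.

ΔT = 119 K
bronze: ΔL = 1.70×10⁻⁵ × 3.170 m × 119 = 6.4129×10⁻³ m = 6.4129 mm
lead: ΔL = 3.0×10⁻⁵ × 3.170 m × 119 = 1.1317×10⁻² m = 11.317 mm
difference = 11.317 − 6.4129 = 4.9041 mm

4.90 mm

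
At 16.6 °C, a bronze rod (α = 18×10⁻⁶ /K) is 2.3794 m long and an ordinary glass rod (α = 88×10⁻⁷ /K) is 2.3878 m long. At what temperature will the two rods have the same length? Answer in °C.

T = 401.6 °C

L₁(1 + α₁ΔT) = L₂(1 + α₂ΔT) ⇒ ΔT = (L₂ − L₁)/(α₁L₁ − α₂L₂)
L₂ − L₁ = 2.3878 − 2.3794 = 8.40×10⁻³ m
α₁L₁ − α₂L₂ = 18×10⁻⁶×2.3794 − 88×10⁻⁷×2.3878 = 2.181656×10⁻⁵ m/K
ΔT = 8.40×10⁻³ / 2.181656×10⁻⁵ = 385.029 K
T = 16.6 + 385.029 = 401.629 °C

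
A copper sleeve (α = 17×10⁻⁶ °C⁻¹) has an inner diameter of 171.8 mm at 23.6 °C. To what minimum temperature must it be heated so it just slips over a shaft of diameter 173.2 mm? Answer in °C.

Required Δd = 173.2 − 171.8 = 1.4 mm
Δd = αd₀ΔT ⇒ ΔT = Δd/(αd₀) = 1.4 / (17×10⁻⁶ × 171.8) = 479.35 K
T_min = 23.6 + 479.35 = 502.95 °C

T = 503 °C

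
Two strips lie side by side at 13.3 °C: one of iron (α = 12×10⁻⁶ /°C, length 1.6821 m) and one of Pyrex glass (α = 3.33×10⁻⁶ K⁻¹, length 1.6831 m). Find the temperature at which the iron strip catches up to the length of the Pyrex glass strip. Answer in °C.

Equal length when α₁L₁ΔT − α₂L₂ΔT = L₂ − L₁ = 1.00×10⁻³ m
α₁L₁ = 2.01852×10⁻⁵, α₂L₂ = 5.604723×10⁻⁶ → Δ(αL) = 1.4580477×10⁻⁵ m/K
ΔT = 1.00×10⁻³ / 1.4580477×10⁻⁵ = 68.5849 K, so T = 13.3 + 68.5849 = 81.8849 °C

T = 81.88 °C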